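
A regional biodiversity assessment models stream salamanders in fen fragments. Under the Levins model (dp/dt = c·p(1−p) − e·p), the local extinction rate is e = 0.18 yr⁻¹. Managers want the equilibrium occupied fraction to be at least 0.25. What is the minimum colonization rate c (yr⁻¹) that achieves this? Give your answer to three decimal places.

p* = 1 − e/c ≥ 0.25 requires e/c ≤ 0.7500, i.e. c ≥ e/0.7500.
c_min = 0.18/0.7500 = 0.2400.

0.240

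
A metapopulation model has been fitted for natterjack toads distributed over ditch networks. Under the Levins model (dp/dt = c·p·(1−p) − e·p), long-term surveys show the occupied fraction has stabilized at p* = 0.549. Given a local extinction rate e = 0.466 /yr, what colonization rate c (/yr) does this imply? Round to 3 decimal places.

1.033

At equilibrium c(1−p*) = e, so c = e/(1−p*).
c = 0.466/(1 − 0.549) = 0.466/0.4510 = 1.0333.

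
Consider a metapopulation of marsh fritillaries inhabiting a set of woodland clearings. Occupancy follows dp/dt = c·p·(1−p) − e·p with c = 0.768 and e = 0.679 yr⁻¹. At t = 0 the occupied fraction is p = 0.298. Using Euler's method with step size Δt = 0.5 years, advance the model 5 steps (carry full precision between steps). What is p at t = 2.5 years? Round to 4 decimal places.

Update rule: p ← p + [c·p·(1−p) − e·p]·Δt with Δt = 0.5.
step 1: Δp = -0.02084, p = 0.27716
step 2: Δp = -0.01716, p = 0.26000
step 3: Δp = -0.01439, p = 0.24561
step 4: Δp = -0.01223, p = 0.23337
step 5: Δp = -0.01053, p = 0.22284

0.2228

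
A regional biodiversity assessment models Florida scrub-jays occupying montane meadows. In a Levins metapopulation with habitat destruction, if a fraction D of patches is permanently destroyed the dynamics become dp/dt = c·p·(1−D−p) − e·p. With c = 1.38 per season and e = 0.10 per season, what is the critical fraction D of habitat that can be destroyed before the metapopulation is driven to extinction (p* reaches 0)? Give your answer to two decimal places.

0.93

The nontrivial equilibrium is p* = (1−D) − e/c; extinction occurs when this hits zero.
So D_crit = 1 − e/c = 1 − 0.10/1.38 = 1 − 0.0725 = 0.9275.
Note this equals the original equilibrium occupancy — the Levins extinction-debt result.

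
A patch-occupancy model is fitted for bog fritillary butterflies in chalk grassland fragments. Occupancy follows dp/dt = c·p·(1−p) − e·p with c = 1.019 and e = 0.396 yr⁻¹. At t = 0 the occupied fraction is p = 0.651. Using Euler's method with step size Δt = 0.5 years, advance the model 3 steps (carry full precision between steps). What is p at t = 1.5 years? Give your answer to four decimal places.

Update rule: p ← p + [c·p·(1−p) − e·p]·Δt with Δt = 0.5.
step 1: Δp = -0.01314, p = 0.63786
step 2: Δp = -0.00860, p = 0.62926
step 3: Δp = -0.00573, p = 0.62353

0.6235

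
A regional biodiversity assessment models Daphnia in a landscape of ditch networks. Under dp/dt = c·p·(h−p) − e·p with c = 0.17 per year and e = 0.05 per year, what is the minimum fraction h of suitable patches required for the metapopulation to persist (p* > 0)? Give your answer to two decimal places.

0.29

p* = h − e/c is positive only when h > e/c.
h_min = e/c = 0.05/0.17 = 0.2941.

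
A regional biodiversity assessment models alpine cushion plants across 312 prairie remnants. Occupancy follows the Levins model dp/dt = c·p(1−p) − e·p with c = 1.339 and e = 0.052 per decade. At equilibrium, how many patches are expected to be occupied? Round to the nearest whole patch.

p* = 1 − e/c = 1 − 0.052/1.339 = 0.9612.
Expected occupied patches = N × p* = 312 × 0.9612 = 299.88 ≈ 300.

300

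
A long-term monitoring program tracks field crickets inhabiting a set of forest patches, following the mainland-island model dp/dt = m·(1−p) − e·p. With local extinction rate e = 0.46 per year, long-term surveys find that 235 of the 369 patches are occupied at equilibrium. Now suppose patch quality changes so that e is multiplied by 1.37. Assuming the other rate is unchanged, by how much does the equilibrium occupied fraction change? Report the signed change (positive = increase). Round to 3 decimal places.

Observed p* = 235/369 = 0.63686.
Balance m(1−p*) = e·p* gives m = e·p*/(1−p*) = 0.46×0.63686/0.36314 = 0.80673.
New p* = m/(m+e) = 0.80673/(0.80673+0.63020) = 0.56143.
Δp* = 0.56143 − 0.63686 = -0.07543.

-0.075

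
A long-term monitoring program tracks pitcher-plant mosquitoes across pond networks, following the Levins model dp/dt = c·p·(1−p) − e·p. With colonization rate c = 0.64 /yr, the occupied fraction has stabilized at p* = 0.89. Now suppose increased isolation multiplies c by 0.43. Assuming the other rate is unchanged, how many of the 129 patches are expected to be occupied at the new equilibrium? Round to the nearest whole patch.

96

Balance c(1−p*) = e gives e = 0.64×(1 − 0.89000) = 0.07040.
New p* = 1 − e/c = 1 − 0.07040/0.27520 = 0.74419.
Expected occupied = 129 × 0.74419 = 96.00 ≈ 96.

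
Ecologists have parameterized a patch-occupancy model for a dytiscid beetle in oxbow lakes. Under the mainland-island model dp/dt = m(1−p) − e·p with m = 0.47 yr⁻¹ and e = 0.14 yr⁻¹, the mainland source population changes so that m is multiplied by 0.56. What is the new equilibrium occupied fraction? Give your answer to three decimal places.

0.653

Before: p* = 0.47/(0.47+0.14) = 0.7705.
After: m = 0.2632, e = 0.14; p* = 0.2632/0.4032 = 0.6528.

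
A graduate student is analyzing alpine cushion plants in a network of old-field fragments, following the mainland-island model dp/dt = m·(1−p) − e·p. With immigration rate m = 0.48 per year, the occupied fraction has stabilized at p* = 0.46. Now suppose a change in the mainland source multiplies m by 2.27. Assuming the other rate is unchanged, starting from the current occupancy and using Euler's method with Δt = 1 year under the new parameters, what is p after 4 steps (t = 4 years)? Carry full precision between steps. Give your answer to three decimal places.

Balance m(1−p*) = e·p* gives e = m(1−p*)/p* = 0.48×0.54000/0.46000 = 0.56348.
Starting from p₀ = 0.46000; update p ← p + (dp/dt)·Δt with the new parameters.
t = 1: p = 0.46000 + (+0.32918) = 0.78918
t = 2: p = 0.78918 + (-0.21498) = 0.57420
t = 3: p = 0.57420 + (+0.14040) = 0.71460
t = 4: p = 0.71460 + (-0.09169) = 0.62291

0.623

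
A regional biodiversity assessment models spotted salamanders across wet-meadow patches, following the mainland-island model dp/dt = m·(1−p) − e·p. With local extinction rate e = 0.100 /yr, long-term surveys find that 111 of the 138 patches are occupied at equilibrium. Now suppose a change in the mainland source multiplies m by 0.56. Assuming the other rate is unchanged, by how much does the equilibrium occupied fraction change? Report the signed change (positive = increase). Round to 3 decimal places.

Observed p* = 111/138 = 0.80435.
Balance m(1−p*) = e·p* gives m = e·p*/(1−p*) = 0.100×0.80435/0.19565 = 0.41112.
New p* = m/(m+e) = 0.23023/(0.23023+0.10000) = 0.69718.
Δp* = 0.69718 − 0.80435 = -0.10717.

-0.107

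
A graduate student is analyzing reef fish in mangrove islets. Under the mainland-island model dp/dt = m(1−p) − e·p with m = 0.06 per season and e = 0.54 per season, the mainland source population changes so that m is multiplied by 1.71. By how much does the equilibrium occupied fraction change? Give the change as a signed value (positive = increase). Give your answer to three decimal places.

0.060

Before: p* = 0.06/(0.06+0.54) = 0.1000.
After: m = 0.1026, e = 0.54; p* = 0.1026/0.6426 = 0.1597.
Δp* = 0.1597 − 0.1000 = +0.0597.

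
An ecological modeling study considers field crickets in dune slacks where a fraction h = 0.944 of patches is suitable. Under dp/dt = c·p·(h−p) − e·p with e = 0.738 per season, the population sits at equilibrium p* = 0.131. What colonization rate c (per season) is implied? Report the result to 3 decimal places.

0.908

At equilibrium c(h−p*) = e, so c = e/(h−p*).
c = 0.738/(0.944 − 0.131) = 0.738/0.8130 = 0.9077.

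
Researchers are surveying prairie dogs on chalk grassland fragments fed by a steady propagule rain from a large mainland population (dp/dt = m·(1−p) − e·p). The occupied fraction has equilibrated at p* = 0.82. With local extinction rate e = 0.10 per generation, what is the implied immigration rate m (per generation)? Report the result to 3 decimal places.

At equilibrium m(1−p*) = e·p*, so m = e·p*/(1−p*).
m = 0.10 × 0.82 / 0.1800 = 0.0820/0.1800 = 0.4556.

0.456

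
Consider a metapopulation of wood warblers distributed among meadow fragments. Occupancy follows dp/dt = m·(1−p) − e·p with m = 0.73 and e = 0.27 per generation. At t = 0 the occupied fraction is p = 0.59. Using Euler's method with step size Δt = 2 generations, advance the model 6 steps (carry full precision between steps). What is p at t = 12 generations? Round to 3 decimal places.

0.590

Update rule: p ← p + [m·(1−p) − e·p]·Δt with Δt = 2.
t = 2: p = 0.59000 + (+0.28000) = 0.87000
t = 4: p = 0.87000 + (-0.28000) = 0.59000
t = 6: p = 0.59000 + (+0.28000) = 0.87000
t = 8: p = 0.87000 + (-0.28000) = 0.59000
t = 10: p = 0.59000 + (+0.28000) = 0.87000
t = 12: p = 0.87000 + (-0.28000) = 0.59000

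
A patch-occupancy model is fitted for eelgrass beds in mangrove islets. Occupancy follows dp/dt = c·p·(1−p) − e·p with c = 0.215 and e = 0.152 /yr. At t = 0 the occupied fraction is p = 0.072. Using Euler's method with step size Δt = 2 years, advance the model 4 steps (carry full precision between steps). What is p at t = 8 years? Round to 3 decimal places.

Update rule: p ← p + [c·p·(1−p) − e·p]·Δt with Δt = 2.
t = 2: p = 0.07200 + (+0.00684) = 0.07884
t = 4: p = 0.07884 + (+0.00726) = 0.08610
t = 6: p = 0.08610 + (+0.00766) = 0.09377
t = 8: p = 0.09377 + (+0.00803) = 0.10180

0.102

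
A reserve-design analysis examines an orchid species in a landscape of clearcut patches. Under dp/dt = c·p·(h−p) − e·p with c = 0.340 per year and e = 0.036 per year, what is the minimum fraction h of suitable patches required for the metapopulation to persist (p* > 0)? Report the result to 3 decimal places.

0.106

p* = h − e/c is positive only when h > e/c.
h_min = e/c = 0.036/0.340 = 0.1059.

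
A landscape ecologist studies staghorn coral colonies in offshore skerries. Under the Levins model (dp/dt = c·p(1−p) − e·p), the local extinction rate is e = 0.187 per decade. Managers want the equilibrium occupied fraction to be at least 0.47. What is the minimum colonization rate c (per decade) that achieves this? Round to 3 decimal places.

0.353

p* = 1 − e/c ≥ 0.47 requires e/c ≤ 0.5300, i.e. c ≥ e/0.5300.
c_min = 0.187/0.5300 = 0.3528.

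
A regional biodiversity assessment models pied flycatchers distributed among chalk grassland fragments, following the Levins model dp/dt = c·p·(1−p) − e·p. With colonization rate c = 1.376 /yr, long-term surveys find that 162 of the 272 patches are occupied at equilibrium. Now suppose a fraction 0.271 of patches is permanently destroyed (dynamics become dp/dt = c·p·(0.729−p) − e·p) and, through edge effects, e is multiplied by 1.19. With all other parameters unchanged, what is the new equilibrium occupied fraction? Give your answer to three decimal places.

Observed p* = 162/272 = 0.59559.
Balance c(1−p*) = e gives e = 1.376×(1 − 0.59559) = 0.55647.
New p* = 0.729 − e/c = 0.729 − 0.66220/1.37600 = 0.24775.

0.248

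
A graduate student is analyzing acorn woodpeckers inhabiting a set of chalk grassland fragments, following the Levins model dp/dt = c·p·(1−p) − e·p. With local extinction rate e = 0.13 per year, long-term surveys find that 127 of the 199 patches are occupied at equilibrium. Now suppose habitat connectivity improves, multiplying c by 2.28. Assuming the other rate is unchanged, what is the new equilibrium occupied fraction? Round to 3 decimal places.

0.841

Observed p* = 127/199 = 0.63819.
Balance c(1−p*) = e gives c = e/(1 − 0.63819) = 0.13/0.36181 = 0.35930.
New p* = 1 − e/c = 1 − 0.13000/0.81920 = 0.84131.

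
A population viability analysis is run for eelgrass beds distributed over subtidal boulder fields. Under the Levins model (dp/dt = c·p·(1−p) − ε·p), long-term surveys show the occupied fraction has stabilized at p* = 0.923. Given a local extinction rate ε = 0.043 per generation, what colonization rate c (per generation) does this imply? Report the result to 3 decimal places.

At equilibrium c(1−p*) = ε, so c = ε/(1−p*).
c = 0.043/(1 − 0.923) = 0.043/0.0770 = 0.5584.

0.558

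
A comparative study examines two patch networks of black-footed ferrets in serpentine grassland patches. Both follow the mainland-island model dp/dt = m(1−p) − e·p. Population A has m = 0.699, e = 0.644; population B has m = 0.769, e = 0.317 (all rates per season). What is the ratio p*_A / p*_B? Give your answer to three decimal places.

0.735

A: p*_A = m/(m+e) = 0.699/1.3430 = 0.5205.
B: p*_B = 0.769/1.0860 = 0.7081.
p*_A / p*_B = 0.5205/0.7081 = 0.7350.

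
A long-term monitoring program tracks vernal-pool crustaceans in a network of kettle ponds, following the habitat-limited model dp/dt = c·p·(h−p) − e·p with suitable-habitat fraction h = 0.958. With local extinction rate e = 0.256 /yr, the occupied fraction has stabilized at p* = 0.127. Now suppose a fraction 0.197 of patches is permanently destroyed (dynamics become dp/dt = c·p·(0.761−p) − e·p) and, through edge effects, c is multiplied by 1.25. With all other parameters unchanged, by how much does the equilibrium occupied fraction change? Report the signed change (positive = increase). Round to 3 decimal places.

Balance c(h−p*) = e gives c = e/(0.958 − 0.12700) = 0.256/0.83100 = 0.30806.
New p* = 0.761 − e/c = 0.761 − 0.25600/0.38508 = 0.09620.
Δp* = 0.09620 − 0.12700 = -0.03080.

-0.031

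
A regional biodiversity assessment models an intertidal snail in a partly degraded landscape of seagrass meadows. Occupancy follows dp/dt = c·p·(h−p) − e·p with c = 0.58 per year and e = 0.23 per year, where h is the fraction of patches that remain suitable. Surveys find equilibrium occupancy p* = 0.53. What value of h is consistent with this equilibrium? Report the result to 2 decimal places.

At equilibrium c(h−p*) = e, so h = p* + e/c.
h = 0.53 + 0.23/0.58 = 0.53 + 0.3966 = 0.9266.

0.93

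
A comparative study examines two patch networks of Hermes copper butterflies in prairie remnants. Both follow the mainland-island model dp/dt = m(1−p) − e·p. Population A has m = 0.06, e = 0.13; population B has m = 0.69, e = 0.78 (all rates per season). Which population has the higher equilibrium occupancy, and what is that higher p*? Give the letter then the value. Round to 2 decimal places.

A: p*_A = m/(m+e) = 0.06/0.1900 = 0.3158.
B: p*_B = 0.69/1.4700 = 0.4694.
B is higher at 0.4694.

B, 0.47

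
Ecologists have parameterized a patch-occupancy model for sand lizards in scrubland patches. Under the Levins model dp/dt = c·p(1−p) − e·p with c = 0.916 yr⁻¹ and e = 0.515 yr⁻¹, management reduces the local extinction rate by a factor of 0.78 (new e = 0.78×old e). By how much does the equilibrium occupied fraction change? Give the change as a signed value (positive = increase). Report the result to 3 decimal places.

Before: p* = 1 − 0.515/0.916 = 0.4378.
After the change, c = 0.916, e = 0.4017, so p* = 1 − 0.4017/0.916 = 0.5615.
Δp* = 0.5615 − 0.4378 = +0.1237.

0.124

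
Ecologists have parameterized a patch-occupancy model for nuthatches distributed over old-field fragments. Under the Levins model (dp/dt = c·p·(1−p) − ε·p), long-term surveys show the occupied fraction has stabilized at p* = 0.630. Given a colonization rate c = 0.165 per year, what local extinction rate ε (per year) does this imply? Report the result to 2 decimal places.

0.06

At equilibrium c(1−p*) = ε.
ε = 0.165 × (1 − 0.630) = 0.165 × 0.3700 = 0.0611.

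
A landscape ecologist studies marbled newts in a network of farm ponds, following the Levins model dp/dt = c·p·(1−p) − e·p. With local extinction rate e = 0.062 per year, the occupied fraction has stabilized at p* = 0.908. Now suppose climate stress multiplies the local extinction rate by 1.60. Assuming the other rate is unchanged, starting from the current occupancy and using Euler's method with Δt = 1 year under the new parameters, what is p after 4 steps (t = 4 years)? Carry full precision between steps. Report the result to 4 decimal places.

0.8544

Balance c(1−p*) = e gives c = e/(1 − 0.90800) = 0.062/0.09200 = 0.67391.
Starting from p₀ = 0.90800; update p ← p + (dp/dt)·Δt with the new parameters.
t = 1: p = 0.90800 + (-0.03378) = 0.87422
t = 2: p = 0.87422 + (-0.01262) = 0.86160
t = 3: p = 0.86160 + (-0.00511) = 0.85649
t = 4: p = 0.85649 + (-0.00213) = 0.85436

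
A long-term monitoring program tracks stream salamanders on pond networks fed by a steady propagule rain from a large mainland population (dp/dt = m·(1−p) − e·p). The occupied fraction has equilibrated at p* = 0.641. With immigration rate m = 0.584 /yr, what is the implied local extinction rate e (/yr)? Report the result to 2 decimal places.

At equilibrium m(1−p*) = e·p*, so e = m(1−p*)/p*.
e = 0.584 × 0.3590 / 0.641 = 0.3271.

0.33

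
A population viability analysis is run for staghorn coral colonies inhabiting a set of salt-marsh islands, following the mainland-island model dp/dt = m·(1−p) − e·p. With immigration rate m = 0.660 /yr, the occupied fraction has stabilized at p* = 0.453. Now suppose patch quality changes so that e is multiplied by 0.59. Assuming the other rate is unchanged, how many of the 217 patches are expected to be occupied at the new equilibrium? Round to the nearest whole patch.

127

Balance m(1−p*) = e·p* gives e = m(1−p*)/p* = 0.660×0.54700/0.45300 = 0.79695.
New p* = m/(m+e) = 0.66000/(0.66000+0.47020) = 0.58397.
Expected occupied = 217 × 0.58397 = 126.72 ≈ 127.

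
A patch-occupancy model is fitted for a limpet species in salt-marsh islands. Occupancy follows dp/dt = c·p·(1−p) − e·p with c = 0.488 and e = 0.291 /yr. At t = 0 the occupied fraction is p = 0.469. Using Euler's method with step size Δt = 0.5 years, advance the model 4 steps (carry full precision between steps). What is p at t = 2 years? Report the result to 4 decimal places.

0.4443

Update rule: p ← p + [c·p·(1−p) − e·p]·Δt with Δt = 0.5.
p: 0.46900 → 0.46153  (Δp = -0.00747)
p: 0.46153 → 0.45501  (Δp = -0.00651)
p: 0.45501 → 0.44931  (Δp = -0.00570)
p: 0.44931 → 0.44431  (Δp = -0.00500)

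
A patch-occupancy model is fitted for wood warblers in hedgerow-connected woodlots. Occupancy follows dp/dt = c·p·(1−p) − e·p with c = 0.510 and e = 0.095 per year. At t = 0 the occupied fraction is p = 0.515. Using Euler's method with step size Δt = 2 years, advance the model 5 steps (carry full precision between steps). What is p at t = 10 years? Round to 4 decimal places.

0.8134

Update rule: p ← p + [c·p·(1−p) − e·p]·Δt with Δt = 2.
  1  |  dp/dt·Δt = +0.156921  |  p_1 = 0.671921
  2  |  dp/dt·Δt = +0.097187  |  p_2 = 0.769108
  3  |  dp/dt·Δt = +0.035002  |  p_3 = 0.804110
  4  |  dp/dt·Δt = +0.007887  |  p_4 = 0.811997
  5  |  dp/dt·Δt = +0.001432  |  p_5 = 0.813429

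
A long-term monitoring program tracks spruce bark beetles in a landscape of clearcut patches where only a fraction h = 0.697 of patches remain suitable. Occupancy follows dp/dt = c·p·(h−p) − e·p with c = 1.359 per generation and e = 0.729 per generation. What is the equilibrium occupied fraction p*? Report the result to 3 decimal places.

Setting dp/dt = 0 and dividing by p* gives c·(h−p*) = e.
So p* = h − e/c = 0.697 − 0.729/1.359 = 0.697 − 0.5364 = 0.1606.

0.161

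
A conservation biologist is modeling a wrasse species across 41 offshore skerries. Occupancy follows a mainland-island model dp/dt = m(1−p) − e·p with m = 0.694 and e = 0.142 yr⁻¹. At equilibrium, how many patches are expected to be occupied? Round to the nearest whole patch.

p* = m/(m+e) = 0.694/0.8360 = 0.8301.
Expected occupied patches = N × p* = 41 × 0.8301 = 34.04 ≈ 34.

34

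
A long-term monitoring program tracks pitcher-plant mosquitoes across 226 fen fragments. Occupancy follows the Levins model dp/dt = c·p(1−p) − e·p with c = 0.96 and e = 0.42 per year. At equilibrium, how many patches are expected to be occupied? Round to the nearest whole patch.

p* = 1 − e/c = 1 − 0.42/0.96 = 0.5625.
Expected occupied patches = N × p* = 226 × 0.5625 = 127.12 ≈ 127.

127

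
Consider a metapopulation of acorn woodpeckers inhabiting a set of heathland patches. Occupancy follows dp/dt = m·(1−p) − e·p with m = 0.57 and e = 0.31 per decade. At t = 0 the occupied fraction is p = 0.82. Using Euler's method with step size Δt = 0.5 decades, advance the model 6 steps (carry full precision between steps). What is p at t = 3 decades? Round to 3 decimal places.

0.653

Update rule: p ← p + [m·(1−p) − e·p]·Δt with Δt = 0.5.
t = 0.5: p = 0.82000 + (-0.07580) = 0.74420
t = 1: p = 0.74420 + (-0.04245) = 0.70175
t = 1.5: p = 0.70175 + (-0.02377) = 0.67798
t = 2: p = 0.67798 + (-0.01331) = 0.66467
t = 2.5: p = 0.66467 + (-0.00745) = 0.65721
t = 3: p = 0.65721 + (-0.00417) = 0.65304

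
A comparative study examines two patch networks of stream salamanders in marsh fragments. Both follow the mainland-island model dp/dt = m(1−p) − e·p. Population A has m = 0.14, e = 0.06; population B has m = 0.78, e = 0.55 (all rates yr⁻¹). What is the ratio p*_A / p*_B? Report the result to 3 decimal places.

1.194

A: p*_A = m/(m+e) = 0.14/0.2000 = 0.7000.
B: p*_B = 0.78/1.3300 = 0.5865.
p*_A / p*_B = 0.7000/0.5865 = 1.1936.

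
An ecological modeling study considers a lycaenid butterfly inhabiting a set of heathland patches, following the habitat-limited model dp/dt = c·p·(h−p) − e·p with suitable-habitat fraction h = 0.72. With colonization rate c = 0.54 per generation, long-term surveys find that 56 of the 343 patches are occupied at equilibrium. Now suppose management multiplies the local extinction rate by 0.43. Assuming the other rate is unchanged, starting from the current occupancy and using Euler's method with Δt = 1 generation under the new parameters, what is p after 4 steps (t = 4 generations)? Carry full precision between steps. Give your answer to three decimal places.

0.283

Observed p* = 56/343 = 0.16327.
Balance c(h−p*) = e gives e = 0.54×(0.72 − 0.16327) = 0.30064.
Starting from p₀ = 0.16327; update p ← p + (dp/dt)·Δt with the new parameters.
  1  |  dp/dt·Δt = +0.027978  |  p_1 = 0.191243
  2  |  dp/dt·Δt = +0.029883  |  p_2 = 0.221126
  3  |  dp/dt·Δt = +0.030984  |  p_3 = 0.252109
  4  |  dp/dt·Δt = +0.031107  |  p_4 = 0.283216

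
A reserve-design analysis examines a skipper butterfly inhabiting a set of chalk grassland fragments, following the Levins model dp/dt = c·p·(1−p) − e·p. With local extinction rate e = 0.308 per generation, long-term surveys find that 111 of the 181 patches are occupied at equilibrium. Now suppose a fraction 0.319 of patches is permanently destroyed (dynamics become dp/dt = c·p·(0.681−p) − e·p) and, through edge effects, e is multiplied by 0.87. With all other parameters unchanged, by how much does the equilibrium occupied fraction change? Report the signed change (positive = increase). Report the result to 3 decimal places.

-0.269

Observed p* = 111/181 = 0.61326.
Balance c(1−p*) = e gives c = e/(1 − 0.61326) = 0.308/0.38674 = 0.79640.
New p* = 0.681 − e/c = 0.681 − 0.26796/0.79640 = 0.34454.
Δp* = 0.34454 − 0.61326 = -0.26872.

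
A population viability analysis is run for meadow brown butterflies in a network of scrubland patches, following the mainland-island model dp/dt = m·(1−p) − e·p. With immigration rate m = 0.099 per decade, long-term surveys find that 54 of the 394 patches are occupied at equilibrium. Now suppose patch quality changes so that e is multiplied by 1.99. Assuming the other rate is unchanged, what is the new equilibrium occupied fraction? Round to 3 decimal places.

0.074

Observed p* = 54/394 = 0.13706.
Balance m(1−p*) = e·p* gives e = m(1−p*)/p* = 0.099×0.86294/0.13706 = 0.62331.
New p* = m/(m+e) = 0.09900/(0.09900+1.24039) = 0.07391.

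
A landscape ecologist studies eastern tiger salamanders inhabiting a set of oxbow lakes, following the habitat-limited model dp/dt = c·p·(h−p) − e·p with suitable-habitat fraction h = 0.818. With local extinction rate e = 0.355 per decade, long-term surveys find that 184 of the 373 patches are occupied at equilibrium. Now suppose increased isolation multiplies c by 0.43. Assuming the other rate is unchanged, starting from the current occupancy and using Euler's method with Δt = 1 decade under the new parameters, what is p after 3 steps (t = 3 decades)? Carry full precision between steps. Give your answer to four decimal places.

Observed p* = 184/373 = 0.49330.
Balance c(h−p*) = e gives c = e/(0.818 − 0.49330) = 0.355/0.32470 = 1.09331.
Starting from p₀ = 0.49330; update p ← p + (dp/dt)·Δt with the new parameters.
p: 0.49330 → 0.39348  (Δp = -0.09982)
p: 0.39348 → 0.33232  (Δp = -0.06116)
p: 0.33232 → 0.29023  (Δp = -0.04210)

0.2902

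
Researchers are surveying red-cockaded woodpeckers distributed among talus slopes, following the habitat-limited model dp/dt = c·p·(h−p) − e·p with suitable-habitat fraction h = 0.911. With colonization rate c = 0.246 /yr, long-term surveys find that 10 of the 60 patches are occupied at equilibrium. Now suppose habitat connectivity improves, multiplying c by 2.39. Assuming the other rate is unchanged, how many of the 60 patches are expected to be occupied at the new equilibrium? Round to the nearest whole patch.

Observed p* = 10/60 = 0.16667.
Balance c(h−p*) = e gives e = 0.246×(0.911 − 0.16667) = 0.18311.
New p* = 0.911 − e/c = 0.911 − 0.18311/0.58794 = 0.59956.
Expected occupied = 60 × 0.59956 = 35.97 ≈ 36.

36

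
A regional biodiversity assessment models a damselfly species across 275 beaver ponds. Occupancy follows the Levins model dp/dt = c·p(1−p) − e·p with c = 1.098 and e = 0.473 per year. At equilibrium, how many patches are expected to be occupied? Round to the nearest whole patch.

157

p* = 1 − e/c = 1 − 0.473/1.098 = 0.5692.
Expected occupied patches = N × p* = 275 × 0.5692 = 156.53 ≈ 157.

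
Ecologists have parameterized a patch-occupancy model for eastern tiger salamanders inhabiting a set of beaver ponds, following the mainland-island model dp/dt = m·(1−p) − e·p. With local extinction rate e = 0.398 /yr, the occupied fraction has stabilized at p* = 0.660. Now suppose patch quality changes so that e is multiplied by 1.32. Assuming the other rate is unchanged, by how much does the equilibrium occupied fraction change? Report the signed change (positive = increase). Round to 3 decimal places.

-0.065

Balance m(1−p*) = e·p* gives m = e·p*/(1−p*) = 0.398×0.66000/0.34000 = 0.77259.
New p* = m/(m+e) = 0.77259/(0.77259+0.52536) = 0.59524.
Δp* = 0.59524 − 0.66000 = -0.06476.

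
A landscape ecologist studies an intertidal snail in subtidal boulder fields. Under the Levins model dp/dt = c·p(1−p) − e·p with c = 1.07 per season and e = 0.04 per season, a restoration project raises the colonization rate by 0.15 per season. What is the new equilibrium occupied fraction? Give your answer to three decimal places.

Before: p* = 1 − 0.04/1.07 = 0.9626.
After the change, c = 1.22, e = 0.04, so p* = 1 − 0.04/1.22 = 0.9672.

0.967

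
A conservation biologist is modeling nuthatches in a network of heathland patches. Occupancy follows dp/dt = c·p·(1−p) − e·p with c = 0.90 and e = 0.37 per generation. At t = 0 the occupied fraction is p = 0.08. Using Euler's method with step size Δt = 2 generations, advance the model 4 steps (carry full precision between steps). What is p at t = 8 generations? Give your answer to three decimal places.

Update rule: p ← p + [c·p·(1−p) − e·p]·Δt with Δt = 2.
  1  |  dp/dt·Δt = +0.073280  |  p_1 = 0.153280
  2  |  dp/dt·Δt = +0.120186  |  p_2 = 0.273466
  3  |  dp/dt·Δt = +0.155263  |  p_3 = 0.428730
  4  |  dp/dt·Δt = +0.123597  |  p_4 = 0.552327

0.552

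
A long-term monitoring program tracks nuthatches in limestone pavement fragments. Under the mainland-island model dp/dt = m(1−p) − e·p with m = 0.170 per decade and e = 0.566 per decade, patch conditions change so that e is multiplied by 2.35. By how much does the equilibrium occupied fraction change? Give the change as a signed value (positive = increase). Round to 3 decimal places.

Before: p* = 0.170/(0.170+0.566) = 0.2310.
After: m = 0.17, e = 1.3301; p* = 0.17/1.5001 = 0.1133.
Δp* = 0.1133 − 0.2310 = -0.1177.

-0.118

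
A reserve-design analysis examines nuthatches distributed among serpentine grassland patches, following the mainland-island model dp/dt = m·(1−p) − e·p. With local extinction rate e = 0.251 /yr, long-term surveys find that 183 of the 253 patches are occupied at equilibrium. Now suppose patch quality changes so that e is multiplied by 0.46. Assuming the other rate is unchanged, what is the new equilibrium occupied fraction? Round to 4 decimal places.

Observed p* = 183/253 = 0.72332.
Balance m(1−p*) = e·p* gives m = e·p*/(1−p*) = 0.251×0.72332/0.27668 = 0.65619.
New p* = m/(m+e) = 0.65619/(0.65619+0.11546) = 0.85037.

0.8504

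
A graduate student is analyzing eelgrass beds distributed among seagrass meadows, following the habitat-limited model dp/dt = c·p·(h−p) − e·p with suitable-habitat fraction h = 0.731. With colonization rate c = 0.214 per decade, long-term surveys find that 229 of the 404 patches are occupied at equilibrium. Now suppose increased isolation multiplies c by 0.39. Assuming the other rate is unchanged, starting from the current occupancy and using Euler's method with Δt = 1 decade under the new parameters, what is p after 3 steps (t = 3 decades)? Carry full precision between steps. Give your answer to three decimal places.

0.533

Observed p* = 229/404 = 0.56683.
Balance c(h−p*) = e gives e = 0.214×(0.731 − 0.56683) = 0.03513.
Starting from p₀ = 0.56683; update p ← p + (dp/dt)·Δt with the new parameters.
step 1: Δp = -0.01215, p = 0.55468
step 2: Δp = -0.01132, p = 0.54336
step 3: Δp = -0.01058, p = 0.53278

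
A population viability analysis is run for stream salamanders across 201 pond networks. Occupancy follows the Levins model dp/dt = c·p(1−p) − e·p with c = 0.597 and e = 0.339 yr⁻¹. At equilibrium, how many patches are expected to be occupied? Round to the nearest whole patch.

87

p* = 1 − e/c = 1 − 0.339/0.597 = 0.4322.
Expected occupied patches = N × p* = 201 × 0.4322 = 86.86 ≈ 87.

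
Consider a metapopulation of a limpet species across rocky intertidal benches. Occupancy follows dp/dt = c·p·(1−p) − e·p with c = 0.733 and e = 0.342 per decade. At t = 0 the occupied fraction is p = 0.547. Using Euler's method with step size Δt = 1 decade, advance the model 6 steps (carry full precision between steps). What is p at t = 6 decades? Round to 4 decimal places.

0.5341

Update rule: p ← p + [c·p·(1−p) − e·p]·Δt with Δt = 1.
  1  |  dp/dt·Δt = -0.005443  |  p_1 = 0.541557
  2  |  dp/dt·Δt = -0.003228  |  p_2 = 0.538329
  3  |  dp/dt·Δt = -0.001935  |  p_3 = 0.536393
  4  |  dp/dt·Δt = -0.001167  |  p_4 = 0.535226
  5  |  dp/dt·Δt = -0.000707  |  p_5 = 0.534519
  6  |  dp/dt·Δt = -0.000429  |  p_6 = 0.534090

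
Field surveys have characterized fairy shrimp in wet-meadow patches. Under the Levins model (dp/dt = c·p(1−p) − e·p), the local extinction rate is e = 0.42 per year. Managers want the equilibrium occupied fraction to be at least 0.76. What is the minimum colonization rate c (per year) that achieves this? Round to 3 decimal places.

1.750

p* = 1 − e/c ≥ 0.76 requires e/c ≤ 0.2400, i.e. c ≥ e/0.2400.
c_min = 0.42/0.2400 = 1.7500.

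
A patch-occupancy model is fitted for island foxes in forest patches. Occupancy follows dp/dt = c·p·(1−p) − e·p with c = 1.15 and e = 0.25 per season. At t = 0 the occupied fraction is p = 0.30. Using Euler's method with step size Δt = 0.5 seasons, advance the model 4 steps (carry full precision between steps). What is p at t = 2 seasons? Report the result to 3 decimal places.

Update rule: p ← p + [c·p·(1−p) − e·p]·Δt with Δt = 0.5.
p: 0.30000 → 0.38325  (Δp = +0.08325)
p: 0.38325 → 0.47126  (Δp = +0.08801)
p: 0.47126 → 0.55562  (Δp = +0.08437)
p: 0.55562 → 0.62814  (Δp = +0.07252)

0.628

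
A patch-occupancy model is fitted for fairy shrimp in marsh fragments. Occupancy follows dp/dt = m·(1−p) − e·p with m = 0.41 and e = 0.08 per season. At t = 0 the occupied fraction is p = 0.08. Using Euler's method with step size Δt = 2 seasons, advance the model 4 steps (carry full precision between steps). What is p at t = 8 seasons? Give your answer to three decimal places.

Update rule: p ← p + [m·(1−p) − e·p]·Δt with Δt = 2.
  1  |  dp/dt·Δt = +0.741600  |  p_1 = 0.821600
  2  |  dp/dt·Δt = +0.014832  |  p_2 = 0.836432
  3  |  dp/dt·Δt = +0.000297  |  p_3 = 0.836729
  4  |  dp/dt·Δt = +0.000006  |  p_4 = 0.836735

0.837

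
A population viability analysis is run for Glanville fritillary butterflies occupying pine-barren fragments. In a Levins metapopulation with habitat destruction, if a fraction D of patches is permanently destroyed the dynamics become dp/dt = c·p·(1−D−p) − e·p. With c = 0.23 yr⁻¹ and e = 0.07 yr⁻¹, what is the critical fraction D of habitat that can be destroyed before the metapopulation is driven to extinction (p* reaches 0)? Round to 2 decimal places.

The nontrivial equilibrium is p* = (1−D) − e/c; extinction occurs when this hits zero.
So D_crit = 1 − e/c = 1 − 0.07/0.23 = 1 − 0.3043 = 0.6957.
Note this equals the original equilibrium occupancy — the Levins extinction-debt result.

0.70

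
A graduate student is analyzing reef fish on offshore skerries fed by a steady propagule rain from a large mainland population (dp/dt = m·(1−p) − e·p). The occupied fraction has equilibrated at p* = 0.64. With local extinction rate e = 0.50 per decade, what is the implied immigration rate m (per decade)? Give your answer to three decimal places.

At equilibrium m(1−p*) = e·p*, so m = e·p*/(1−p*).
m = 0.50 × 0.64 / 0.3600 = 0.3200/0.3600 = 0.8889.

0.889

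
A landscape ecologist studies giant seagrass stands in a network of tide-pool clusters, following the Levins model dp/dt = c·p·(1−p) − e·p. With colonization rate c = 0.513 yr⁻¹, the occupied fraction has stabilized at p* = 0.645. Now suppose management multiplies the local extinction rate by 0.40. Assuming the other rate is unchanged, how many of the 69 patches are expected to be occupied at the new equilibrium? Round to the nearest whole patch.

59

Balance c(1−p*) = e gives e = 0.513×(1 − 0.64500) = 0.18211.
New p* = 1 − e/c = 1 − 0.07284/0.51300 = 0.85801.
Expected occupied = 69 × 0.85801 = 59.20 ≈ 59.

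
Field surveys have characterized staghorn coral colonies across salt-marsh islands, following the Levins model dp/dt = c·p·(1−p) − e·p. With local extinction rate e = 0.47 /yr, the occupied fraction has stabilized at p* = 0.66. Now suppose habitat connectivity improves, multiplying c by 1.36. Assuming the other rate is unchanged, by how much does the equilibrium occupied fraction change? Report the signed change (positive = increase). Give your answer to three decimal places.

Balance c(1−p*) = e gives c = e/(1 − 0.66000) = 0.47/0.34000 = 1.38235.
New p* = 1 − e/c = 1 − 0.47000/1.88000 = 0.75000.
Δp* = 0.75000 − 0.66000 = +0.09000.

0.090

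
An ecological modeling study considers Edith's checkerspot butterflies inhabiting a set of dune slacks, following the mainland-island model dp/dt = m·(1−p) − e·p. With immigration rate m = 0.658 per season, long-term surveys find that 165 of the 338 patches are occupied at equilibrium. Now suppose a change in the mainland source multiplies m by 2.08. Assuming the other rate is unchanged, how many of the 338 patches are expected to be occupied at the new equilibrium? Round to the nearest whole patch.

225

Observed p* = 165/338 = 0.48817.
Balance m(1−p*) = e·p* gives e = m(1−p*)/p* = 0.658×0.51183/0.48817 = 0.68989.
New p* = m/(m+e) = 1.36864/(1.36864+0.68989) = 0.66486.
Expected occupied = 338 × 0.66486 = 224.72 ≈ 225.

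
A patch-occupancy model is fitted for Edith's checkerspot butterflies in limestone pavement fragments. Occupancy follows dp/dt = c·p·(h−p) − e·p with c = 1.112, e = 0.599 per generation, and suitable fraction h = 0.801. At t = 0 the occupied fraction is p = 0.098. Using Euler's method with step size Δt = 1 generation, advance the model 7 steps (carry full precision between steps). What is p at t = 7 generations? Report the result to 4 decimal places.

0.2181

Update rule: p ← p + [c·p·(h−p) − e·p]·Δt with Δt = 1.
t = 1: p = 0.09800 + (+0.01791) = 0.11591
t = 2: p = 0.11591 + (+0.01887) = 0.13478
t = 3: p = 0.13478 + (+0.01912) = 0.15390
t = 4: p = 0.15390 + (+0.01856) = 0.17245
t = 5: p = 0.17245 + (+0.01724) = 0.18969
t = 6: p = 0.18969 + (+0.01532) = 0.20501
t = 7: p = 0.20501 + (+0.01307) = 0.21808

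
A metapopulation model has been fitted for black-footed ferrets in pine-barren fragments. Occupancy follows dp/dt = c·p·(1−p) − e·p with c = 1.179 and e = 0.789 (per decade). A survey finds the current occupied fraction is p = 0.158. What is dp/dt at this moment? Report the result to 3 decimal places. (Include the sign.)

0.032

Colonization term: c·p·(1−p) = 1.179×0.158×0.8420 = 0.15685.
Extinction term: e·p = 0.12466.
dp/dt = 0.15685 − 0.12466 = 0.03219.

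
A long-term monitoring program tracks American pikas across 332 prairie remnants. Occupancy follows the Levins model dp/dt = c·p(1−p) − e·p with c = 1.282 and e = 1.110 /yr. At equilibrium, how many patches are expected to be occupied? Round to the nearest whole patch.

p* = 1 − e/c = 1 − 1.110/1.282 = 0.1342.
Expected occupied patches = N × p* = 332 × 0.1342 = 44.54 ≈ 45.

45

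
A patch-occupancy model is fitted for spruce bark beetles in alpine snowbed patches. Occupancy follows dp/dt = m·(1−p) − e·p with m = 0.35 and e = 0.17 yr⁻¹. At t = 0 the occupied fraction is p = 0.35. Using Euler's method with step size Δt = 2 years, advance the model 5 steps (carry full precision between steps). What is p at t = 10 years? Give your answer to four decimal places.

0.6731

Update rule: p ← p + [m·(1−p) − e·p]·Δt with Δt = 2.
p: 0.35000 → 0.68600  (Δp = +0.33600)
p: 0.68600 → 0.67256  (Δp = -0.01344)
p: 0.67256 → 0.67310  (Δp = +0.00054)
p: 0.67310 → 0.67308  (Δp = -0.00002)
p: 0.67308 → 0.67308  (Δp = +0.00000)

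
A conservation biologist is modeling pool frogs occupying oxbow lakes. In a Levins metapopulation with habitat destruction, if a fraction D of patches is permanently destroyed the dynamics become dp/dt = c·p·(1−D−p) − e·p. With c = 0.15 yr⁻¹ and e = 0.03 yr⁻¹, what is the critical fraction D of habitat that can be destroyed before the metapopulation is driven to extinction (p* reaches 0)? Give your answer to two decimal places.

The nontrivial equilibrium is p* = (1−D) − e/c; extinction occurs when this hits zero.
So D_crit = 1 − e/c = 1 − 0.03/0.15 = 1 − 0.2000 = 0.8000.
This equals the undisturbed p*, a classic result of Lande's extension.

0.80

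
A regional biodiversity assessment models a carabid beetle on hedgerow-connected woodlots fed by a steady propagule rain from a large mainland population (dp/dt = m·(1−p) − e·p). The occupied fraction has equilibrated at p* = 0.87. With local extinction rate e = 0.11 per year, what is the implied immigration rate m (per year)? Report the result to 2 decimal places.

At equilibrium m(1−p*) = e·p*, so m = e·p*/(1−p*).
m = 0.11 × 0.87 / 0.1300 = 0.0957/0.1300 = 0.7362.

0.74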